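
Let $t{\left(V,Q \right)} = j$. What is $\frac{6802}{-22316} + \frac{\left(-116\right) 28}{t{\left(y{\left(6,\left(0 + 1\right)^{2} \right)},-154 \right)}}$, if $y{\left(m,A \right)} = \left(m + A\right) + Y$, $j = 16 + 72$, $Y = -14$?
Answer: $- \frac{4567559}{122738} \approx -37.214$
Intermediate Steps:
$j = 88$
$y{\left(m,A \right)} = -14 + A + m$ ($y{\left(m,A \right)} = \left(m + A\right) - 14 = \left(A + m\right) - 14 = -14 + A + m$)
$t{\left(V,Q \right)} = 88$
$\frac{6802}{-22316} + \frac{\left(-116\right) 28}{t{\left(y{\left(6,\left(0 + 1\right)^{2} \right)},-154 \right)}} = \frac{6802}{-22316} + \frac{\left(-116\right) 28}{88} = 6802 \left(- \frac{1}{22316}\right) - \frac{406}{11} = - \frac{3401}{11158} - \frac{406}{11} = - \frac{4567559}{122738}$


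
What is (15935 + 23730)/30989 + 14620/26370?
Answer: 149902523/81717993 ≈ 1.8344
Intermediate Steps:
(15935 + 23730)/30989 + 14620/26370 = 39665*(1/30989) + 14620*(1/26370) = 39665/30989 + 1462/2637 = 149902523/81717993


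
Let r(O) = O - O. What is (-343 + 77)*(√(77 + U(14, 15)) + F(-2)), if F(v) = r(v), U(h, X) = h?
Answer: -266*√91 ≈ -2537.5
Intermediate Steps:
r(O) = 0
F(v) = 0
(-343 + 77)*(√(77 + U(14, 15)) + F(-2)) = (-343 + 77)*(√(77 + 14) + 0) = -266*(√91 + 0) = -266*√91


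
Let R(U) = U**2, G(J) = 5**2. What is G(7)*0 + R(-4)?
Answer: 16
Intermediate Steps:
G(J) = 25
G(7)*0 + R(-4) = 25*0 + (-4)**2 = 0 + 16 = 16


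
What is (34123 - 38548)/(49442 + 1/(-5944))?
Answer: -26302200/293883247 ≈ -0.089499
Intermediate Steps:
(34123 - 38548)/(49442 + 1/(-5944)) = -4425/(49442 - 1/5944) = -4425/293883247/5944 = -4425*5944/293883247 = -26302200/293883247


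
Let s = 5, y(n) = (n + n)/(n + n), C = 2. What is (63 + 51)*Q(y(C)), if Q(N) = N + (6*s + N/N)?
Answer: 3648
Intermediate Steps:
y(n) = 1 (y(n) = (2*n)/((2*n)) = (2*n)*(1/(2*n)) = 1)
Q(N) = 31 + N (Q(N) = N + (6*5 + N/N) = N + (30 + 1) = N + 31 = 31 + N)
(63 + 51)*Q(y(C)) = (63 + 51)*(31 + 1) = 114*32 = 3648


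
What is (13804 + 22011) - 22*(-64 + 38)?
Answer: 36387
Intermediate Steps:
(13804 + 22011) - 22*(-64 + 38) = 35815 - 22*(-26) = 35815 + 572 = 36387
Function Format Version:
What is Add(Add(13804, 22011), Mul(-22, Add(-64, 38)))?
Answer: 36387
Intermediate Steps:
Add(Add(13804, 22011), Mul(-22, Add(-64, 38))) = Add(35815, Mul(-22, -26)) = Add(35815, 572) = 36387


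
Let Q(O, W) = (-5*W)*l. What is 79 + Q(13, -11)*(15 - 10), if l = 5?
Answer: 1454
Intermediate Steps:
Q(O, W) = -25*W (Q(O, W) = -5*W*5 = -25*W)
79 + Q(13, -11)*(15 - 10) = 79 + (-25*(-11))*(15 - 10) = 79 + 275*5 = 79 + 1375 = 1454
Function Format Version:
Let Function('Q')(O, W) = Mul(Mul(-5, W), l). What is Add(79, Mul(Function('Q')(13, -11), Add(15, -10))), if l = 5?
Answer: 1454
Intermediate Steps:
Function('Q')(O, W) = Mul(-25, W) (Function('Q')(O, W) = Mul(Mul(-5, W), 5) = Mul(-25, W))
Add(79, Mul(Function('Q')(13, -11), Add(15, -10))) = Add(79, Mul(Mul(-25, -11), Add(15, -10))) = Add(79, Mul(275, 5)) = Add(79, 1375) = 1454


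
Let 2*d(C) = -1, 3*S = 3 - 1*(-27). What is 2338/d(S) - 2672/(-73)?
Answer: -338676/73 ≈ -4639.4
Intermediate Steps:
S = 10 (S = (3 - 1*(-27))/3 = (3 + 27)/3 = (⅓)*30 = 10)
d(C) = -½ (d(C) = (½)*(-1) = -½)
2338/d(S) - 2672/(-73) = 2338/(-½) - 2672/(-73) = 2338*(-2) - 2672*(-1/73) = -4676 + 2672/73 = -338676/73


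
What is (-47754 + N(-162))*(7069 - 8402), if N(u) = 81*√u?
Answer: 63656082 - 971757*I*√2 ≈ 6.3656e+7 - 1.3743e+6*I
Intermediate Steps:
(-47754 + N(-162))*(7069 - 8402) = (-47754 + 81*√(-162))*(7069 - 8402) = (-47754 + 81*(9*I*√2))*(-1333) = (-47754 + 729*I*√2)*(-1333) = 63656082 - 971757*I*√2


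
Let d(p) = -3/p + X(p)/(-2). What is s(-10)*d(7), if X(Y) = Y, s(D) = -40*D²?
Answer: 110000/7 ≈ 15714.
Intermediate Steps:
d(p) = -3/p - p/2 (d(p) = -3/p + p/(-2) = -3/p + p*(-½) = -3/p - p/2)
s(-10)*d(7) = (-40*(-10)²)*(-3/7 - ½*7) = (-40*100)*(-3*⅐ - 7/2) = -4000*(-3/7 - 7/2) = -4000*(-55/14) = 110000/7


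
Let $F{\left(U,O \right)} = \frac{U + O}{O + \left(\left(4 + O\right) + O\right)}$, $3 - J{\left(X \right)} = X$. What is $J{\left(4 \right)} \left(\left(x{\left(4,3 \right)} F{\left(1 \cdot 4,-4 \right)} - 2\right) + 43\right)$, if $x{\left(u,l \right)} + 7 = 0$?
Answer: $-41$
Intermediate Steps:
$J{\left(X \right)} = 3 - X$
$x{\left(u,l \right)} = -7$ ($x{\left(u,l \right)} = -7 + 0 = -7$)
$F{\left(U,O \right)} = \frac{O + U}{4 + 3 O}$ ($F{\left(U,O \right)} = \frac{O + U}{O + \left(4 + 2 O\right)} = \frac{O + U}{4 + 3 O}$)
$J{\left(4 \right)} \left(\left(x{\left(4,3 \right)} F{\left(1 \cdot 4,-4 \right)} - 2\right) + 43\right) = \left(3 - 4\right) \left(\left(- 7 \frac{-4 + 1 \cdot 4}{4 + 3 \left(-4\right)} - 2\right) + 43\right) = \left(3 - 4\right) \left(\left(- 7 \frac{-4 + 4}{4 - 12} - 2\right) + 43\right) = - (\left(- 7 \frac{1}{-8} \cdot 0 - 2\right) + 43) = - (\left(- 7 \left(\left(- \frac{1}{8}\right) 0\right) - 2\right) + 43) = - (\left(\left(-7\right) 0 - 2\right) + 43) = - (\left(0 - 2\right) + 43) = - (-2 + 43) = \left(-1\right) 41 = -41$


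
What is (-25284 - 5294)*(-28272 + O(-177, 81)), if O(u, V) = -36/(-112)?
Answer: 12102879423/14 ≈ 8.6449e+8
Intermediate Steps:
O(u, V) = 9/28 (O(u, V) = -36*(-1/112) = 9/28)
(-25284 - 5294)*(-28272 + O(-177, 81)) = (-25284 - 5294)*(-28272 + 9/28) = -30578*(-791607/28) = 12102879423/14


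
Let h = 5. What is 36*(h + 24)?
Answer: 1044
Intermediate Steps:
36*(h + 24) = 36*(5 + 24) = 36*29 = 1044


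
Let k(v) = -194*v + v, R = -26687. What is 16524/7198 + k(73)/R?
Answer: 271194305/96046513 ≈ 2.8236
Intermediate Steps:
k(v) = -193*v
16524/7198 + k(73)/R = 16524/7198 - 193*73/(-26687) = 16524*(1/7198) - 14089*(-1/26687) = 8262/3599 + 14089/26687 = 271194305/96046513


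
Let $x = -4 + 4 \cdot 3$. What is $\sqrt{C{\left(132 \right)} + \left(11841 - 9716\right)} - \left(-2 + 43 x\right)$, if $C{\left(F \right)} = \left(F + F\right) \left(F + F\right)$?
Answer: $-342 + \sqrt{71821} \approx -74.006$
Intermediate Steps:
$x = 8$ ($x = -4 + 12 = 8$)
$C{\left(F \right)} = 4 F^{2}$ ($C{\left(F \right)} = 2 F 2 F = 4 F^{2}$)
$\sqrt{C{\left(132 \right)} + \left(11841 - 9716\right)} - \left(-2 + 43 x\right) = \sqrt{4 \cdot 132^{2} + \left(11841 - 9716\right)} - \left(-2 + 43 \cdot 8\right) = \sqrt{4 \cdot 17424 + \left(11841 - 9716\right)} - \left(-2 + 344\right) = \sqrt{69696 + 2125} - 342 = \sqrt{71821} - 342 = -342 + \sqrt{71821}$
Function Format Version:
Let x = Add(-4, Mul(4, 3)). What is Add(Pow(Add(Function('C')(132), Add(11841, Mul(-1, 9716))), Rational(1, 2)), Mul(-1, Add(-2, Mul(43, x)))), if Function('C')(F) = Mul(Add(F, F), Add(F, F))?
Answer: Add(-342, Pow(71821, Rational(1, 2))) ≈ -74.006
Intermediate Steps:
x = 8 (x = Add(-4, 12) = 8)
Function('C')(F) = Mul(4, Pow(F, 2)) (Function('C')(F) = Mul(Mul(2, F), Mul(2, F)) = Mul(4, Pow(F, 2)))
Add(Pow(Add(Function('C')(132), Add(11841, Mul(-1, 9716))), Rational(1, 2)), Mul(-1, Add(-2, Mul(43, x)))) = Add(Pow(Add(Mul(4, Pow(132, 2)), Add(11841, Mul(-1, 9716))), Rational(1, 2)), Mul(-1, Add(-2, Mul(43, 8)))) = Add(Pow(Add(Mul(4, 17424), Add(11841, -9716)), Rational(1, 2)), Mul(-1, Add(-2, 344))) = Add(Pow(Add(69696, 2125), Rational(1, 2)), Mul(-1, 342)) = Add(Pow(71821, Rational(1, 2)), -342) = Add(-342, Pow(71821, Rational(1, 2)))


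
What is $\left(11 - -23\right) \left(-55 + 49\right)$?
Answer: $-204$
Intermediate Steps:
$\left(11 - -23\right) \left(-55 + 49\right) = \left(11 + 23\right) \left(-6\right) = 34 \left(-6\right) = -204$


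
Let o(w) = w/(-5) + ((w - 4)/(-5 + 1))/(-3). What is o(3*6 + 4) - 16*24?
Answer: -3869/10 ≈ -386.90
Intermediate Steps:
o(w) = -1/3 - 7*w/60 (o(w) = w*(-1/5) + ((-4 + w)/(-4))*(-1/3) = -w/5 + ((-4 + w)*(-1/4))*(-1/3) = -w/5 + (1 - w/4)*(-1/3) = -w/5 + (-1/3 + w/12) = -1/3 - 7*w/60)
o(3*6 + 4) - 16*24 = (-1/3 - 7*(3*6 + 4)/60) - 16*24 = (-1/3 - 7*(18 + 4)/60) - 384 = (-1/3 - 7/60*22) - 384 = (-1/3 - 77/30) - 384 = -29/10 - 384 = -3869/10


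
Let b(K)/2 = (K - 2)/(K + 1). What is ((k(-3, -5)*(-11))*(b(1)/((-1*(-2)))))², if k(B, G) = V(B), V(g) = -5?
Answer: 3025/4 ≈ 756.25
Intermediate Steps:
b(K) = 2*(-2 + K)/(1 + K) (b(K) = 2*((K - 2)/(K + 1)) = 2*((-2 + K)/(1 + K)) = 2*(-2 + K)/(1 + K))
k(B, G) = -5
((k(-3, -5)*(-11))*(b(1)/((-1*(-2)))))² = ((-5*(-11))*((2*(-2 + 1)/(1 + 1))/((-1*(-2)))))² = (55*((2*(-1)/2)/2))² = (55*((2*(½)*(-1))*(½)))² = (55*(-1*½))² = (55*(-½))² = (-55/2)² = 3025/4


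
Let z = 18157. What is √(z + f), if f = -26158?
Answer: 3*I*√889 ≈ 89.448*I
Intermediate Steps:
√(z + f) = √(18157 - 26158) = √(-8001) = 3*I*√889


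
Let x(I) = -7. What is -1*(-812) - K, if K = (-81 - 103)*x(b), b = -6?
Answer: -476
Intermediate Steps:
K = 1288 (K = (-81 - 103)*(-7) = -184*(-7) = 1288)
-1*(-812) - K = -1*(-812) - 1*1288 = 812 - 1288 = -476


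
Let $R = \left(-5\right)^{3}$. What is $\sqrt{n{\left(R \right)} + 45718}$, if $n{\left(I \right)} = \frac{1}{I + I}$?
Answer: $\frac{\sqrt{114294990}}{50} \approx 213.82$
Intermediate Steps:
$R = -125$
$n{\left(I \right)} = \frac{1}{2 I}$
$\sqrt{n{\left(R \right)} + 45718} = \sqrt{\frac{1}{2 \left(-125\right)} + 45718} = \sqrt{\frac{1}{2} \left(- \frac{1}{125}\right) + 45718} = \sqrt{- \frac{1}{250} + 45718} = \sqrt{\frac{11429499}{250}} = \frac{\sqrt{114294990}}{50}$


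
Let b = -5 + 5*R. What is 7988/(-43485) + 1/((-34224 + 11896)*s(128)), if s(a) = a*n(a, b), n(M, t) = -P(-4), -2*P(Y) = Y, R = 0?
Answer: -45659108899/248558868480 ≈ -0.18370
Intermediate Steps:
P(Y) = -Y/2
b = -5 (b = -5 + 5*0 = -5 + 0 = -5)
n(M, t) = -2 (n(M, t) = -(-1)*(-4)/2 = -1*2 = -2)
s(a) = -2*a (s(a) = a*(-2) = -2*a)
7988/(-43485) + 1/((-34224 + 11896)*s(128)) = 7988/(-43485) + 1/((-34224 + 11896)*((-2*128))) = 7988*(-1/43485) + 1/(-22328*(-256)) = -7988/43485 - 1/22328*(-1/256) = -7988/43485 + 1/5715968 = -45659108899/248558868480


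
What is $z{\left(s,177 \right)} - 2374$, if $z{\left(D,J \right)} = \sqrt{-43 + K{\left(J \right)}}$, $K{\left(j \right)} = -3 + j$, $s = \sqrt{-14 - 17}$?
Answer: $-2374 + \sqrt{131} \approx -2362.6$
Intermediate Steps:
$s = i \sqrt{31}$ ($s = \sqrt{-31} = i \sqrt{31} \approx 5.5678 i$)
$z{\left(D,J \right)} = \sqrt{-46 + J}$ ($z{\left(D,J \right)} = \sqrt{-43 + \left(-3 + J\right)} = \sqrt{-46 + J}$)
$z{\left(s,177 \right)} - 2374 = \sqrt{-46 + 177} - 2374 = \sqrt{131} - 2374 = -2374 + \sqrt{131}$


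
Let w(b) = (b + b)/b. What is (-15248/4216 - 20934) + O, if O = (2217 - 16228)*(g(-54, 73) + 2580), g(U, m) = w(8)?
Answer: -19075997978/527 ≈ -3.6197e+7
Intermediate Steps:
w(b) = 2 (w(b) = (2*b)/b = 2)
g(U, m) = 2
O = -36176402 (O = (2217 - 16228)*(2 + 2580) = -14011*2582 = -36176402)
(-15248/4216 - 20934) + O = (-15248/4216 - 20934) - 36176402 = (-15248*1/4216 - 20934) - 36176402 = (-1906/527 - 20934) - 36176402 = -11034124/527 - 36176402 = -19075997978/527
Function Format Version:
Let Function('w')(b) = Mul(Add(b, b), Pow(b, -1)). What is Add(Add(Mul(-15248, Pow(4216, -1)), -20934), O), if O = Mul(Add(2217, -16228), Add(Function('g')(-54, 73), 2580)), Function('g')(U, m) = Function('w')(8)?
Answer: Rational(-19075997978, 527) ≈ -3.6197e+7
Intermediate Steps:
Function('w')(b) = 2 (Function('w')(b) = Mul(Mul(2, b), Pow(b, -1)) = 2)
Function('g')(U, m) = 2
O = -36176402 (O = Mul(Add(2217, -16228), Add(2, 2580)) = Mul(-14011, 2582) = -36176402)
Add(Add(Mul(-15248, Pow(4216, -1)), -20934), O) = Add(Add(Mul(-15248, Pow(4216, -1)), -20934), -36176402) = Add(Add(Mul(-15248, Rational(1, 4216)), -20934), -36176402) = Add(Add(Rational(-1906, 527), -20934), -36176402) = Add(Rational(-11034124, 527), -36176402) = Rational(-19075997978, 527)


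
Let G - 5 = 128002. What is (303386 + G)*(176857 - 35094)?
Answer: 61155565859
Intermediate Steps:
G = 128007 (G = 5 + 128002 = 128007)
(303386 + G)*(176857 - 35094) = (303386 + 128007)*(176857 - 35094) = 431393*141763 = 61155565859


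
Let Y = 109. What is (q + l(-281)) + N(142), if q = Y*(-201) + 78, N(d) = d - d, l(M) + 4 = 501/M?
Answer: -6136136/281 ≈ -21837.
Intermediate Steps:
l(M) = -4 + 501/M
N(d) = 0
q = -21831 (q = 109*(-201) + 78 = -21909 + 78 = -21831)
(q + l(-281)) + N(142) = (-21831 + (-4 + 501/(-281))) + 0 = (-21831 + (-4 + 501*(-1/281))) + 0 = (-21831 + (-4 - 501/281)) + 0 = (-21831 - 1625/281) + 0 = -6136136/281 + 0 = -6136136/281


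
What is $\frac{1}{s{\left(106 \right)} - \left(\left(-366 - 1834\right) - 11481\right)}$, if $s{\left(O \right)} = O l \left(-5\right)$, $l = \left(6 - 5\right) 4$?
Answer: $\frac{1}{11561} \approx 8.6498 \cdot 10^{-5}$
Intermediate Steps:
$l = 4$ ($l = 1 \cdot 4 = 4$)
$s{\left(O \right)} = - 20 O$ ($s{\left(O \right)} = O 4 \left(-5\right) = 4 O \left(-5\right) = - 20 O$)
$\frac{1}{s{\left(106 \right)} - \left(\left(-366 - 1834\right) - 11481\right)} = \frac{1}{\left(-20\right) 106 - \left(\left(-366 - 1834\right) - 11481\right)} = \frac{1}{-2120 - \left(\left(-366 - 1834\right) - 11481\right)} = \frac{1}{-2120 - \left(-2200 - 11481\right)} = \frac{1}{-2120 - -13681} = \frac{1}{-2120 + 13681} = \frac{1}{11561}$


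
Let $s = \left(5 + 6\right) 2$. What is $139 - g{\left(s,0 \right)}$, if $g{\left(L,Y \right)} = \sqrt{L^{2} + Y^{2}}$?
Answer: $117$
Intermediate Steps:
$s = 22$ ($s = 11 \cdot 2 = 22$)
$139 - g{\left(s,0 \right)} = 139 - \sqrt{22^{2} + 0^{2}} = 139 - \sqrt{484 + 0} = 139 - \sqrt{484} = 139 - 22 = 117$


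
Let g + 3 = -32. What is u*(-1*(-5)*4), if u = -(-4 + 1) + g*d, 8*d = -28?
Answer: 2510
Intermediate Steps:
g = -35 (g = -3 - 32 = -35)
d = -7/2 (d = (⅛)*(-28) = -7/2 ≈ -3.5000)
u = 251/2 (u = -(-4 + 1) - 35*(-7/2) = -1*(-3) + 245/2 = 3 + 245/2 = 251/2 ≈ 125.50)
u*(-1*(-5)*4) = 251*(-1*(-5)*4)/2 = 251*(5*4)/2 = (251/2)*20 = 2510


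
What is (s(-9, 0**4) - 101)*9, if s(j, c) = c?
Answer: -909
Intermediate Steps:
(s(-9, 0**4) - 101)*9 = (0**4 - 101)*9 = (0 - 101)*9 = -101*9 = -909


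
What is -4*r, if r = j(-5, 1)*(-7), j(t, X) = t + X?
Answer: -112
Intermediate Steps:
j(t, X) = X + t
r = 28 (r = (1 - 5)*(-7) = -4*(-7) = 28)
-4*r = -4*28 = -112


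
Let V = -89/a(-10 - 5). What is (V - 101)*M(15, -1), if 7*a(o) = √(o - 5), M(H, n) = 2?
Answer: -202 + 623*I*√5/5 ≈ -202.0 + 278.61*I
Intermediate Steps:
a(o) = √(-5 + o)/7 (a(o) = √(o - 5)/7 = √(-5 + o)/7)
V = 623*I*√5/10 (V = -89*7/√(-5 + (-10 - 5)) = -89*7/√(-5 - 15) = -89*(-7*I*√5/10) = -(-623)*I*√5/10 = 623*I*√5/10 ≈ 139.31*I)
(V - 101)*M(15, -1) = (623*I*√5/10 - 101)*2 = (-101 + 623*I*√5/10)*2 = -202 + 623*I*√5/5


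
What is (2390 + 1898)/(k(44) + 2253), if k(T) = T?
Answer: 4288/2297 ≈ 1.8668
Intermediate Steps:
(2390 + 1898)/(k(44) + 2253) = (2390 + 1898)/(44 + 2253) = 4288/2297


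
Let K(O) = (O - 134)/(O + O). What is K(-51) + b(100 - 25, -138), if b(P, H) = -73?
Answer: -7261/102 ≈ -71.186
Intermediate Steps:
K(O) = (-134 + O)/(2*O) (K(O) = (-134 + O)/((2*O)) = (-134 + O)*(1/(2*O)) = (-134 + O)/(2*O))
K(-51) + b(100 - 25, -138) = (1/2)*(-134 - 51)/(-51) - 73 = (1/2)*(-1/51)*(-185) - 73 = 185/102 - 73 = -7261/102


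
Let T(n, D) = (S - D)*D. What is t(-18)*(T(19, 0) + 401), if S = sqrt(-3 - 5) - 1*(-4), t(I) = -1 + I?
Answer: -7619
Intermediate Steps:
S = 4 + 2*I*sqrt(2) (S = sqrt(-8) + 4 = 2*I*sqrt(2) + 4 = 4 + 2*I*sqrt(2) ≈ 4.0 + 2.8284*I)
T(n, D) = D*(4 - D + 2*I*sqrt(2)) (T(n, D) = ((4 + 2*I*sqrt(2)) - D)*D = (4 - D + 2*I*sqrt(2))*D = D*(4 - D + 2*I*sqrt(2)))
t(-18)*(T(19, 0) + 401) = (-1 - 18)*(0*(4 - 1*0 + 2*I*sqrt(2)) + 401) = -19*(0*(4 + 0 + 2*I*sqrt(2)) + 401) = -19*(0*(4 + 2*I*sqrt(2)) + 401) = -19*(0 + 401) = -19*401 = -7619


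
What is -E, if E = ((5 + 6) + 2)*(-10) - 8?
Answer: 138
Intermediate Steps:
E = -138 (E = (11 + 2)*(-10) - 8 = 13*(-10) - 8 = -130 - 8 = -138)
-E = -1*(-138) = 138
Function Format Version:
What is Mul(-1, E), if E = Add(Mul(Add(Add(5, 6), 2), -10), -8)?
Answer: 138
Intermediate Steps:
E = -138 (E = Add(Mul(Add(11, 2), -10), -8) = Add(Mul(13, -10), -8) = Add(-130, -8) = -138)
Mul(-1, E) = Mul(-1, -138) = 138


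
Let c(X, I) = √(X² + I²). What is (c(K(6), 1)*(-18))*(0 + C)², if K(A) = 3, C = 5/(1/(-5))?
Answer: -11250*√10 ≈ -35576.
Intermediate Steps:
C = -25 (C = 5/(-⅕) = 5*(-5) = -25)
c(X, I) = √(I² + X²)
(c(K(6), 1)*(-18))*(0 + C)² = (√(1² + 3²)*(-18))*(0 - 25)² = (√(1 + 9)*(-18))*(-25)² = (√10*(-18))*625 = -18*√10*625 = -11250*√10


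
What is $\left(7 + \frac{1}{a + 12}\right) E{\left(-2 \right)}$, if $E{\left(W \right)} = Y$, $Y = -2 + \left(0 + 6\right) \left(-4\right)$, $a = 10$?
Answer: $- \frac{2015}{11} \approx -183.18$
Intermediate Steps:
$Y = -26$ ($Y = -2 + 6 \left(-4\right) = -2 - 24 = -26$)
$E{\left(W \right)} = -26$
$\left(7 + \frac{1}{a + 12}\right) E{\left(-2 \right)} = \left(7 + \frac{1}{10 + 12}\right) \left(-26\right) = \left(7 + \frac{1}{22}\right) \left(-26\right) = \frac{155}{22} \left(-26\right) = - \frac{2015}{11}$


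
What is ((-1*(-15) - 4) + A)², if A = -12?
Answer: 1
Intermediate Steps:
((-1*(-15) - 4) + A)² = ((-1*(-15) - 4) - 12)² = ((15 - 4) - 12)² = (11 - 12)² = (-1)² = 1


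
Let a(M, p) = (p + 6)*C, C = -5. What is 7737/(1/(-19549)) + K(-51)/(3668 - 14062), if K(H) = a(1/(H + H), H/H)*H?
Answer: -1572098873307/10394 ≈ -1.5125e+8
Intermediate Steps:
a(M, p) = -30 - 5*p (a(M, p) = (p + 6)*(-5) = (6 + p)*(-5) = -30 - 5*p)
K(H) = -35*H (K(H) = (-30 - 5*H/H)*H = (-30 - 5*1)*H = (-30 - 5)*H = -35*H)
7737/(1/(-19549)) + K(-51)/(3668 - 14062) = 7737/(1/(-19549)) + (-35*(-51))/(3668 - 14062) = 7737/(-1/19549) + 1785/(-10394) = 7737*(-19549) + 1785*(-1/10394) = -151250613 - 1785/10394 = -1572098873307/10394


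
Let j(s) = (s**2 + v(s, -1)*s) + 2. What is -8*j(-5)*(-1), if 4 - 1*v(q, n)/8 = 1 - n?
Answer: -424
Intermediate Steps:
v(q, n) = 24 + 8*n (v(q, n) = 32 - 8*(1 - n) = 32 + (-8 + 8*n) = 24 + 8*n)
j(s) = 2 + s**2 + 16*s (j(s) = (s**2 + (24 + 8*(-1))*s) + 2 = (s**2 + (24 - 8)*s) + 2 = (s**2 + 16*s) + 2 = 2 + s**2 + 16*s)
-8*j(-5)*(-1) = -8*(2 + (-5)**2 + 16*(-5))*(-1) = -8*(2 + 25 - 80)*(-1) = -8*(-53)*(-1) = 424*(-1) = -424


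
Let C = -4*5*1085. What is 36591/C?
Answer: -36591/21700 ≈ -1.6862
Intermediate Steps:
C = -21700 (C = -20*1085 = -21700)
36591/C = 36591/(-21700) = 36591*(-1/21700) = -36591/21700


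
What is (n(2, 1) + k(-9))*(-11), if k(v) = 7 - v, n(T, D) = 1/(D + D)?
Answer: -363/2 ≈ -181.50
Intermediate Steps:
n(T, D) = 1/(2*D)
(n(2, 1) + k(-9))*(-11) = ((½)/1 + (7 - 1*(-9)))*(-11) = ((½)*1 + (7 + 9))*(-11) = (½ + 16)*(-11) = (33/2)*(-11) = -363/2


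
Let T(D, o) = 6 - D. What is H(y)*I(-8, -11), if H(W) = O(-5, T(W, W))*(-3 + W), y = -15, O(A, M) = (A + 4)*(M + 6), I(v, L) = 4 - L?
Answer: 7290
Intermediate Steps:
O(A, M) = (4 + A)*(6 + M)
H(W) = (-12 + W)*(-3 + W) (H(W) = (24 + 4*(6 - W) + 6*(-5) - 5*(6 - W))*(-3 + W) = (24 + (24 - 4*W) - 30 + (-30 + 5*W))*(-3 + W) = (-12 + W)*(-3 + W))
H(y)*I(-8, -11) = ((-12 - 15)*(-3 - 15))*(4 - 1*(-11)) = (-27*(-18))*(4 + 11) = 486*15 = 7290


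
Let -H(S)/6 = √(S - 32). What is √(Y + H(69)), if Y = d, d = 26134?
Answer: √(26134 - 6*√37) ≈ 161.55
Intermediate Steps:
H(S) = -6*√(-32 + S) (H(S) = -6*√(S - 32) = -6*√(-32 + S))
Y = 26134
√(Y + H(69)) = √(26134 - 6*√(-32 + 69)) = √(26134 - 6*√37)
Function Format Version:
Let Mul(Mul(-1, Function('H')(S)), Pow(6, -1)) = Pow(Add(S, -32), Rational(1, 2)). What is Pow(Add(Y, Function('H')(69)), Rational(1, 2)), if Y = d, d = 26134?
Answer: Pow(Add(26134, Mul(-6, Pow(37, Rational(1, 2)))), Rational(1, 2)) ≈ 161.55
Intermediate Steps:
Function('H')(S) = Mul(-6, Pow(Add(-32, S), Rational(1, 2))) (Function('H')(S) = Mul(-6, Pow(Add(S, -32), Rational(1, 2))) = Mul(-6, Pow(Add(-32, S), Rational(1, 2))))
Y = 26134
Pow(Add(Y, Function('H')(69)), Rational(1, 2)) = Pow(Add(26134, Mul(-6, Pow(Add(-32, 69), Rational(1, 2)))), Rational(1, 2)) = Pow(Add(26134, Mul(-6, Pow(37, Rational(1, 2)))), Rational(1, 2))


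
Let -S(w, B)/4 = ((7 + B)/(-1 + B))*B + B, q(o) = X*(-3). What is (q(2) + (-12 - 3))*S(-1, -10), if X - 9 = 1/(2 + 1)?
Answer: -24080/11 ≈ -2189.1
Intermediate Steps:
X = 28/3 (X = 9 + 1/(2 + 1) = 9 + 1/3 = 9 + ⅓ = 28/3 ≈ 9.3333)
q(o) = -28 (q(o) = (28/3)*(-3) = -28)
S(w, B) = -4*B - 4*B*(7 + B)/(-1 + B) (S(w, B) = -4*(((7 + B)/(-1 + B))*B + B) = -4*(B*(7 + B)/(-1 + B) + B) = -4*(B + B*(7 + B)/(-1 + B)) = -4*B - 4*B*(7 + B)/(-1 + B))
(q(2) + (-12 - 3))*S(-1, -10) = (-28 + (-12 - 3))*(-8*(-10)*(3 - 10)/(-1 - 10)) = (-28 - 15)*(-8*(-10)*(-7)/(-11)) = -(-344)*(-10)*(-1)*(-7)/11 = -43*560/11 = -24080/11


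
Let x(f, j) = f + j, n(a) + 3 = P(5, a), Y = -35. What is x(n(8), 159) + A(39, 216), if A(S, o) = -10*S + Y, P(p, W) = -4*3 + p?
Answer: -276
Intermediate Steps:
P(p, W) = -12 + p
A(S, o) = -35 - 10*S (A(S, o) = -10*S - 35 = -35 - 10*S)
n(a) = -10 (n(a) = -3 + (-12 + 5) = -3 - 7 = -10)
x(n(8), 159) + A(39, 216) = (-10 + 159) + (-35 - 10*39) = 149 + (-35 - 390) = 149 - 425 = -276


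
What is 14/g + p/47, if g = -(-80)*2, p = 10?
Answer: 1129/3760 ≈ 0.30027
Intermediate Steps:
g = 160 (g = -40*(-4) = 160)
14/g + p/47 = 14/160 + 10/47 = 14*(1/160) + 10*(1/47) = 7/80 + 10/47 = 1129/3760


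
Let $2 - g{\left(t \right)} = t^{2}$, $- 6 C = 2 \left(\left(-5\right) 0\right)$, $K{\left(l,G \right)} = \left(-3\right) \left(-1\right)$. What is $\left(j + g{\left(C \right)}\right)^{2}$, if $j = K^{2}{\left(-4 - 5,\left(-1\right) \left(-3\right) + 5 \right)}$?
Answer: $121$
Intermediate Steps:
$K{\left(l,G \right)} = 3$
$C = 0$ ($C = - \frac{2 \left(\left(-5\right) 0\right)}{6} = - \frac{2 \cdot 0}{6} = \left(- \frac{1}{6}\right) 0 = 0$)
$g{\left(t \right)} = 2 - t^{2}$
$j = 9$ ($j = 3^{2} = 9$)
$\left(j + g{\left(C \right)}\right)^{2} = \left(9 + \left(2 - 0^{2}\right)\right)^{2} = \left(9 + \left(2 - 0\right)\right)^{2} = \left(9 + \left(2 + 0\right)\right)^{2} = \left(9 + 2\right)^{2} = 11^{2} = 121$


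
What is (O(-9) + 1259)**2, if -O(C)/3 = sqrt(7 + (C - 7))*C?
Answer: 1578520 + 203958*I ≈ 1.5785e+6 + 2.0396e+5*I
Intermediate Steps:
O(C) = -3*C**(3/2) (O(C) = -3*sqrt(7 + (C - 7))*C = -3*sqrt(7 + (-7 + C))*C = -3*sqrt(C)*C = -3*C**(3/2))
(O(-9) + 1259)**2 = (-(-81)*I + 1259)**2 = (81*I + 1259)**2 = (1259 + 81*I)**2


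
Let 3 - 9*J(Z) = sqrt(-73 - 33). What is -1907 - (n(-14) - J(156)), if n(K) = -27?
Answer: -5639/3 - I*sqrt(106)/9 ≈ -1879.7 - 1.144*I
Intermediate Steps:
J(Z) = 1/3 - I*sqrt(106)/9 (J(Z) = 1/3 - sqrt(-73 - 33)/9 = 1/3 - I*sqrt(106)/9)
-1907 - (n(-14) - J(156)) = -1907 - (-27 - (1/3 - I*sqrt(106)/9)) = -1907 - (-27 + (-1/3 + I*sqrt(106)/9)) = -1907 - (-82/3 + I*sqrt(106)/9) = -1907 + (82/3 - I*sqrt(106)/9) = -5639/3 - I*sqrt(106)/9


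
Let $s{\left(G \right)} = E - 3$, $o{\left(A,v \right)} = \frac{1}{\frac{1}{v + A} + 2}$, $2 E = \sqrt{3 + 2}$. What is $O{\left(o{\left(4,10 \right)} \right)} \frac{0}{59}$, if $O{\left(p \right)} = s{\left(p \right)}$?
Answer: $0$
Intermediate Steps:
$E = \frac{\sqrt{5}}{2}$ ($E = \frac{\sqrt{3 + 2}}{2} = \frac{\sqrt{5}}{2} \approx 1.118$)
$o{\left(A,v \right)} = \frac{1}{2 + \frac{1}{A + v}}$ ($o{\left(A,v \right)} = \frac{1}{\frac{1}{A + v} + 2} = \frac{1}{2 + \frac{1}{A + v}}$)
$s{\left(G \right)} = -3 + \frac{\sqrt{5}}{2}$ ($s{\left(G \right)} = \frac{\sqrt{5}}{2} - 3 = -3 + \frac{\sqrt{5}}{2}$)
$O{\left(p \right)} = -3 + \frac{\sqrt{5}}{2}$
$O{\left(o{\left(4,10 \right)} \right)} \frac{0}{59} = \left(-3 + \frac{\sqrt{5}}{2}\right) \frac{0}{59} = \left(-3 + \frac{\sqrt{5}}{2}\right) 0 \cdot \frac{1}{59} = \left(-3 + \frac{\sqrt{5}}{2}\right) 0 = 0$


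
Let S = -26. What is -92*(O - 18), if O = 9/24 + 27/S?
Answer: 44643/26 ≈ 1717.0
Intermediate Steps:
O = -69/104 (O = 9/24 + 27/(-26) = 9*(1/24) + 27*(-1/26) = 3/8 - 27/26 = -69/104 ≈ -0.66346)
-92*(O - 18) = -92*(-69/104 - 18) = -92*(-1941/104) = 44643/26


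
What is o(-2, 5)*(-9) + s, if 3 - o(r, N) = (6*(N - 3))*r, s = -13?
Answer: -256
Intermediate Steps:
o(r, N) = 3 - r*(-18 + 6*N) (o(r, N) = 3 - 6*(N - 3)*r = 3 - 6*(-3 + N)*r = 3 - (-18 + 6*N)*r = 3 - r*(-18 + 6*N))
o(-2, 5)*(-9) + s = (3 + 18*(-2) - 6*5*(-2))*(-9) - 13 = (3 - 36 + 60)*(-9) - 13 = 27*(-9) - 13 = -243 - 13 = -256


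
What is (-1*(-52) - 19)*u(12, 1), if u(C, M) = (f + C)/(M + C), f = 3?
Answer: 495/13 ≈ 38.077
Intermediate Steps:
u(C, M) = (3 + C)/(C + M) (u(C, M) = (3 + C)/(M + C) = (3 + C)/(C + M))
(-1*(-52) - 19)*u(12, 1) = (-1*(-52) - 19)*((3 + 12)/(12 + 1)) = (52 - 19)*(15/13) = 33*((1/13)*15) = 33*(15/13) = 495/13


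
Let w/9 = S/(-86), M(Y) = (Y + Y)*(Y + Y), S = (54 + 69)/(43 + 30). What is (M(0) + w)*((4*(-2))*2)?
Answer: 8856/3139 ≈ 2.8213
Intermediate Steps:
S = 123/73 ≈ 1.6849
M(Y) = 4*Y² (M(Y) = (2*Y)*(2*Y) = 4*Y²)
w = -1107/6278 (w = 9*((123/73)/(-86)) = 9*((123/73)*(-1/86)) = 9*(-123/6278) = -1107/6278 ≈ -0.17633)
(M(0) + w)*((4*(-2))*2) = (4*0² - 1107/6278)*((4*(-2))*2) = (4*0 - 1107/6278)*(-8*2) = (0 - 1107/6278)*(-16) = -1107/6278*(-16) = 8856/3139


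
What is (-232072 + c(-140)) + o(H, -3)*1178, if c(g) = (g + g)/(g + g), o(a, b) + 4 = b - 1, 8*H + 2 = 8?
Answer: -241495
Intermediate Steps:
H = ¾ (H = -¼ + (⅛)*8 = -¼ + 1 = ¾ ≈ 0.75000)
o(a, b) = -5 + b (o(a, b) = -4 + (b - 1) = -4 + (-1 + b) = -5 + b)
c(g) = 1 (c(g) = (2*g)/((2*g)) = (2*g)*(1/(2*g)) = 1)
(-232072 + c(-140)) + o(H, -3)*1178 = (-232072 + 1) + (-5 - 3)*1178 = -232071 - 8*1178 = -232071 - 9424 = -241495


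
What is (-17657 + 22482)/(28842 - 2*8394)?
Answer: 4825/12054 ≈ 0.40028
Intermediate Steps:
(-17657 + 22482)/(28842 - 2*8394) = 4825/(28842 - 16788) = 4825/12054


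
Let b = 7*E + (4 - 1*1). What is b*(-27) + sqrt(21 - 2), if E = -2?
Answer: 297 + sqrt(19) ≈ 301.36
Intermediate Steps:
b = -11 (b = 7*(-2) + (4 - 1*1) = -14 + (4 - 1) = -14 + 3 = -11)
b*(-27) + sqrt(21 - 2) = -11*(-27) + sqrt(21 - 2) = 297 + sqrt(19)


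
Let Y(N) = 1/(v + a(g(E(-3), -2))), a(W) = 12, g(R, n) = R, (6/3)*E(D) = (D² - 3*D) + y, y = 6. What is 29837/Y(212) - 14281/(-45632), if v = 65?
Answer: 104837207049/45632 ≈ 2.2974e+6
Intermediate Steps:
E(D) = 3 + D²/2 - 3*D/2 (E(D) = ((D² - 3*D) + 6)/2 = (6 + D² - 3*D)/2 = 3 + D²/2 - 3*D/2)
Y(N) = 1/77 (Y(N) = 1/(65 + 12) = 1/77)
29837/Y(212) - 14281/(-45632) = 29837/(1/77) - 14281/(-45632) = 29837*77 - 14281*(-1/45632) = 2297449 + 14281/45632 = 104837207049/45632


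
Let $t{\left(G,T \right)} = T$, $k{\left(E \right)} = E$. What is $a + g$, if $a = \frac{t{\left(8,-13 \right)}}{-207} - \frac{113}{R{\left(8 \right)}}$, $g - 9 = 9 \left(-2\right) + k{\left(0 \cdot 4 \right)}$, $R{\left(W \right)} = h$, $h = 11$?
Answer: $- \frac{43741}{2277} \approx -19.21$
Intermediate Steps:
$R{\left(W \right)} = 11$
$g = -9$ ($g = 9 + \left(9 \left(-2\right) + 0 \cdot 4\right) = 9 + \left(-18 + 0\right) = 9 - 18 = -9$)
$a = - \frac{23248}{2277}$ ($a = - \frac{13}{-207} - \frac{113}{11} = \left(-13\right) \left(- \frac{1}{207}\right) - \frac{113}{11} = \frac{13}{207} - \frac{113}{11} = - \frac{23248}{2277} \approx -10.21$)
$a + g = - \frac{23248}{2277} - 9 = - \frac{43741}{2277}$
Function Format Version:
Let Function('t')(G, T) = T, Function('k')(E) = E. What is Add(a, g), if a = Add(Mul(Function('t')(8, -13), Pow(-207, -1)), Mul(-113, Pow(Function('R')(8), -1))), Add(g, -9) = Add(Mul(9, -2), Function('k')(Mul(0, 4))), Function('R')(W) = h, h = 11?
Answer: Rational(-43741, 2277) ≈ -19.210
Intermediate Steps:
Function('R')(W) = 11
g = -9 (g = Add(9, Add(Mul(9, -2), Mul(0, 4))) = Add(9, Add(-18, 0)) = Add(9, -18) = -9)
a = Rational(-23248, 2277) (a = Add(Mul(-13, Pow(-207, -1)), Mul(-113, Pow(11, -1))) = Add(Mul(-13, Rational(-1, 207)), Mul(-113, Rational(1, 11))) = Add(Rational(13, 207), Rational(-113, 11)) = Rational(-23248, 2277) ≈ -10.210)
Add(a, g) = Add(Rational(-23248, 2277), -9) = Rational(-43741, 2277)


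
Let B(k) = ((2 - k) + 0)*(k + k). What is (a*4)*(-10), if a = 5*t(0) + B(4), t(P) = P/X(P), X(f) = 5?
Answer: 640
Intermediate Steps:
B(k) = 2*k*(2 - k) (B(k) = (2 - k)*(2*k) = 2*k*(2 - k))
t(P) = P/5
a = -16 (a = 5*((⅕)*0) + 2*4*(2 - 1*4) = 5*0 + 2*4*(2 - 4) = 0 + 2*4*(-2) = 0 - 16 = -16)
(a*4)*(-10) = -16*4*(-10) = -64*(-10) = 640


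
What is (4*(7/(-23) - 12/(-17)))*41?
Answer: 25748/391 ≈ 65.852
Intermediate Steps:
(4*(7/(-23) - 12/(-17)))*41 = (4*(7*(-1/23) - 12*(-1/17)))*41 = (4*(-7/23 + 12/17))*41 = (4*(157/391))*41 = (628/391)*41 = 25748/391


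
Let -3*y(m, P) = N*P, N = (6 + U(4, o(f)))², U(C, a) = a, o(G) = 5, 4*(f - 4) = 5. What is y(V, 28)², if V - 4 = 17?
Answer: 11478544/9 ≈ 1.2754e+6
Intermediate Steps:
V = 21 (V = 4 + 17 = 21)
f = 21/4 (f = 4 + (¼)*5 = 4 + 5/4 = 21/4 ≈ 5.2500)
N = 121 (N = (6 + 5)² = 11² = 121)
y(m, P) = -121*P/3
y(V, 28)² = (-121/3*28)² = (-3388/3)² = 11478544/9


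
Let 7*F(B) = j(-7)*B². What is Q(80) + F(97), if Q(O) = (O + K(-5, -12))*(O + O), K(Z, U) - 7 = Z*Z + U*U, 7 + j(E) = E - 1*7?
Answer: 12733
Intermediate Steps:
j(E) = -14 + E (j(E) = -7 + (E - 1*7) = -7 + (E - 7) = -7 + (-7 + E) = -14 + E)
K(Z, U) = 7 + U² + Z² (K(Z, U) = 7 + (Z*Z + U*U) = 7 + (Z² + U²) = 7 + (U² + Z²) = 7 + U² + Z²)
F(B) = -3*B² (F(B) = ((-14 - 7)*B²)/7 = (-21*B²)/7 = -3*B²)
Q(O) = 2*O*(176 + O) (Q(O) = (O + (7 + (-12)² + (-5)²))*(O + O) = (O + (7 + 144 + 25))*(2*O) = (O + 176)*(2*O) = (176 + O)*(2*O) = 2*O*(176 + O))
Q(80) + F(97) = 2*80*(176 + 80) - 3*97² = 2*80*256 - 3*9409 = 40960 - 28227 = 12733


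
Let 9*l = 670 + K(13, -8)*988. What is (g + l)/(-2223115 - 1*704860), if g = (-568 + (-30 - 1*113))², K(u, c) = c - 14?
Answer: -1509541/8783925 ≈ -0.17185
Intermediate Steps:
K(u, c) = -14 + c
g = 505521 (g = (-568 + (-30 - 113))² = (-568 - 143)² = (-711)² = 505521)
l = -7022/3 (l = (670 + (-14 - 8)*988)/9 = (670 - 22*988)/9 = (670 - 21736)/9 = (⅑)*(-21066) = -7022/3 ≈ -2340.7)
(g + l)/(-2223115 - 1*704860) = (505521 - 7022/3)/(-2223115 - 1*704860) = 1509541/(3*(-2223115 - 704860)) = (1509541/3)/(-2927975) = (1509541/3)*(-1/2927975) = -1509541/8783925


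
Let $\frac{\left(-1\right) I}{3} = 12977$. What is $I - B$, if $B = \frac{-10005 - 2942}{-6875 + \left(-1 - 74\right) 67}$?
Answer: $- \frac{463291847}{11900} \approx -38932.0$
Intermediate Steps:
$I = -38931$ ($I = \left(-3\right) 12977 = -38931$)
$B = \frac{12947}{11900}$ ($B = - \frac{12947}{-6875 - 5025} = - \frac{12947}{-11900} = \left(-12947\right) \left(- \frac{1}{11900}\right) = \frac{12947}{11900} \approx 1.088$)
$I - B = -38931 - \frac{12947}{11900} = - \frac{463291847}{11900}$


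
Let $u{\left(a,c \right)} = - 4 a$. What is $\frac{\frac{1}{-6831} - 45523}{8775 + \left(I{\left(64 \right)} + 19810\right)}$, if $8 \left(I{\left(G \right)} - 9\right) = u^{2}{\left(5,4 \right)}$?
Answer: $- \frac{155483807}{97833582} \approx -1.5893$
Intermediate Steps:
$I{\left(G \right)} = 59$ ($I{\left(G \right)} = 9 + \frac{\left(\left(-4\right) 5\right)^{2}}{8} = 9 + \frac{\left(-20\right)^{2}}{8} = 9 + \frac{1}{8} \cdot 400 = 9 + 50 = 59$)
$\frac{\frac{1}{-6831} - 45523}{8775 + \left(I{\left(64 \right)} + 19810\right)} = \frac{\frac{1}{-6831} - 45523}{8775 + \left(59 + 19810\right)} = \frac{- \frac{1}{6831} - 45523}{8775 + 19869} = - \frac{310967614}{6831 \cdot 28644} = \left(- \frac{310967614}{6831}\right) \frac{1}{28644} = - \frac{155483807}{97833582}$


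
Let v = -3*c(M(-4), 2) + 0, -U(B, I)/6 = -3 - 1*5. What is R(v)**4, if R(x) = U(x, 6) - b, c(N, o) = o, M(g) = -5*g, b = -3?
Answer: 6765201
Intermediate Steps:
U(B, I) = 48 (U(B, I) = -6*(-3 - 1*5) = -6*(-3 - 5) = -6*(-8) = 48)
v = -6 (v = -3*2 + 0 = -6 + 0 = -6)
R(x) = 51 (R(x) = 48 - 1*(-3) = 48 + 3 = 51)
R(v)**4 = 51**4 = 6765201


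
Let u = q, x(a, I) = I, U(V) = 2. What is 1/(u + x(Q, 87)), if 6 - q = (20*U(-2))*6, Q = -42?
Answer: -1/147 ≈ -0.0068027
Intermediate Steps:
q = -234 (q = 6 - 20*2*6 = 6 - 40*6 = 6 - 1*240 = 6 - 240 = -234)
u = -234
1/(u + x(Q, 87)) = 1/(-234 + 87) = 1/(-147) = -1/147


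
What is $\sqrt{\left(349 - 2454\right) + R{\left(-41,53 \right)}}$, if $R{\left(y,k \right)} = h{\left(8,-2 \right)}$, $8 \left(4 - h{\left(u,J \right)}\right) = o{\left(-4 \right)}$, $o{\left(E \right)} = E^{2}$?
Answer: $i \sqrt{2103} \approx 45.858 i$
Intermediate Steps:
$h{\left(u,J \right)} = 2$ ($h{\left(u,J \right)} = 4 - \frac{\left(-4\right)^{2}}{8} = 4 - 2 = 2$)
$R{\left(y,k \right)} = 2$
$\sqrt{\left(349 - 2454\right) + R{\left(-41,53 \right)}} = \sqrt{\left(349 - 2454\right) + 2} = \sqrt{-2105 + 2} = \sqrt{-2103} = i \sqrt{2103}$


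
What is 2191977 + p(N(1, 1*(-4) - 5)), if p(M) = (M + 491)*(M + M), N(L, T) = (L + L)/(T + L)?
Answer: 17533853/8 ≈ 2.1917e+6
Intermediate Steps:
N(L, T) = 2*L/(L + T) (N(L, T) = (2*L)/(L + T) = 2*L/(L + T))
p(M) = 2*M*(491 + M) (p(M) = (491 + M)*(2*M) = 2*M*(491 + M))
2191977 + p(N(1, 1*(-4) - 5)) = 2191977 + 2*(2*1/(1 + (1*(-4) - 5)))*(491 + 2*1/(1 + (1*(-4) - 5))) = 2191977 + 2*(2*1/(1 + (-4 - 5)))*(491 + 2*1/(1 + (-4 - 5))) = 2191977 + 2*(2*1/(1 - 9))*(491 + 2*1/(1 - 9)) = 2191977 + 2*(2*1/(-8))*(491 + 2*1/(-8)) = 2191977 + 2*(2*1*(-⅛))*(491 + 2*1*(-⅛)) = 2191977 + 2*(-¼)*(491 - ¼) = 2191977 + 2*(-¼)*(1963/4) = 2191977 - 1963/8 = 17533853/8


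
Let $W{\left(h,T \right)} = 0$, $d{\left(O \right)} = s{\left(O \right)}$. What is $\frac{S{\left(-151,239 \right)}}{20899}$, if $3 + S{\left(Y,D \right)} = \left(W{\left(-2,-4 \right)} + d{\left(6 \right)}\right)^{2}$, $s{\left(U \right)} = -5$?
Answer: $\frac{22}{20899} \approx 0.0010527$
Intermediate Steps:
$d{\left(O \right)} = -5$
$S{\left(Y,D \right)} = 22$ ($S{\left(Y,D \right)} = -3 + \left(0 - 5\right)^{2} = -3 + \left(-5\right)^{2} = -3 + 25 = 22$)
$\frac{S{\left(-151,239 \right)}}{20899} = \frac{22}{20899}$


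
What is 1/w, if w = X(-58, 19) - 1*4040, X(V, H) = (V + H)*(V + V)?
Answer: 1/484 ≈ 0.0020661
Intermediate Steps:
X(V, H) = 2*V*(H + V) (X(V, H) = (H + V)*(2*V) = 2*V*(H + V))
w = 484 (w = 2*(-58)*(19 - 58) - 1*4040 = 2*(-58)*(-39) - 4040 = 4524 - 4040 = 484)
1/w = 1/484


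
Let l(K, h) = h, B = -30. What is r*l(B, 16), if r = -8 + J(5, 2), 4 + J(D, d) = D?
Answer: -112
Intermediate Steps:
J(D, d) = -4 + D
r = -7 (r = -8 + (-4 + 5) = -8 + 1 = -7)
r*l(B, 16) = -7*16 = -112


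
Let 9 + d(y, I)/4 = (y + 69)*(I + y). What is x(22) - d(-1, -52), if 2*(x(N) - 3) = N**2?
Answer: 14697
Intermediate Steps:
d(y, I) = -36 + 4*(69 + y)*(I + y) (d(y, I) = -36 + 4*((y + 69)*(I + y)) = -36 + 4*((69 + y)*(I + y)) = -36 + 4*(69 + y)*(I + y))
x(N) = 3 + N**2/2
x(22) - d(-1, -52) = (3 + (1/2)*22**2) - (-36 + 4*(-1)**2 + 276*(-52) + 276*(-1) + 4*(-52)*(-1)) = (3 + (1/2)*484) - (-36 + 4*1 - 14352 - 276 + 208) = (3 + 242) - (-36 + 4 - 14352 - 276 + 208) = 245 - 1*(-14452) = 245 + 14452 = 14697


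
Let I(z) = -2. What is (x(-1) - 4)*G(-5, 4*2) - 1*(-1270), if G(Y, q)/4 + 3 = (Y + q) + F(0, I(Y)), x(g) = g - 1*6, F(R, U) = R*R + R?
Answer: 1270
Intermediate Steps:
F(R, U) = R + R² (F(R, U) = R² + R = R + R²)
x(g) = -6 + g (x(g) = g - 6 = -6 + g)
G(Y, q) = -12 + 4*Y + 4*q (G(Y, q) = -12 + 4*((Y + q) + 0*(1 + 0)) = -12 + 4*((Y + q) + 0*1) = -12 + 4*((Y + q) + 0) = -12 + 4*(Y + q) = -12 + (4*Y + 4*q) = -12 + 4*Y + 4*q)
(x(-1) - 4)*G(-5, 4*2) - 1*(-1270) = ((-6 - 1) - 4)*(-12 + 4*(-5) + 4*(4*2)) - 1*(-1270) = (-7 - 4)*(-12 - 20 + 4*8) + 1270 = -11*(-12 - 20 + 32) + 1270 = -11*0 + 1270 = 0 + 1270 = 1270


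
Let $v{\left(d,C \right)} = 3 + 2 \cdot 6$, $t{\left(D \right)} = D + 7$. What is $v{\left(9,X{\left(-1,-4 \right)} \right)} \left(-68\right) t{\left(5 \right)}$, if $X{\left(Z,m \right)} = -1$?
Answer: $-12240$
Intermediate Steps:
$t{\left(D \right)} = 7 + D$
$v{\left(d,C \right)} = 15$ ($v{\left(d,C \right)} = 3 + 12 = 15$)
$v{\left(9,X{\left(-1,-4 \right)} \right)} \left(-68\right) t{\left(5 \right)} = 15 \left(-68\right) \left(7 + 5\right) = \left(-1020\right) 12 = -12240$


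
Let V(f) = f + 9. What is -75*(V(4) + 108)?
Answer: -9075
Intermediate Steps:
V(f) = 9 + f
-75*(V(4) + 108) = -75*((9 + 4) + 108) = -75*(13 + 108) = -75*121 = -9075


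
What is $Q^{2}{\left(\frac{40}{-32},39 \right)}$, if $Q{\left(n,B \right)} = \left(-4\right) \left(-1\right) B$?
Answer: $24336$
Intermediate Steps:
$Q{\left(n,B \right)} = 4 B$
$Q^{2}{\left(\frac{40}{-32},39 \right)} = \left(4 \cdot 39\right)^{2} = 156^{2} = 24336$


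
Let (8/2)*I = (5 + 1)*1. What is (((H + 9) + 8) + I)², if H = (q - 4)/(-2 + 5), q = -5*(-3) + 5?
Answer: 20449/36 ≈ 568.03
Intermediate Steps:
q = 20 (q = 15 + 5 = 20)
I = 3/2 (I = ((5 + 1)*1)/4 = (6*1)/4 = (¼)*6 = 3/2 ≈ 1.5000)
H = 16/3 (H = (20 - 4)/(-2 + 5) = 16/3 ≈ 5.3333)
(((H + 9) + 8) + I)² = (((16/3 + 9) + 8) + 3/2)² = ((43/3 + 8) + 3/2)² = (67/3 + 3/2)² = (143/6)² = 20449/36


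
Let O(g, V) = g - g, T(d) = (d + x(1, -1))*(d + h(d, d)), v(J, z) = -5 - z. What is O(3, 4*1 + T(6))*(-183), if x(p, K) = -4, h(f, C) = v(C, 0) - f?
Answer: 0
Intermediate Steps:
h(f, C) = -5 - f (h(f, C) = (-5 - 1*0) - f = (-5 + 0) - f = -5 - f)
T(d) = 20 - 5*d (T(d) = (d - 4)*(d + (-5 - d)) = (-4 + d)*(-5) = 20 - 5*d)
O(g, V) = 0
O(3, 4*1 + T(6))*(-183) = 0*(-183) = 0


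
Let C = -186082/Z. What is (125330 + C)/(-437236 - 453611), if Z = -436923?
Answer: -54759745672/389231543781 ≈ -0.14069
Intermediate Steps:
C = 186082/436923 (C = -186082/(-436923) = -186082*(-1/436923) = 186082/436923 ≈ 0.42589)
(125330 + C)/(-437236 - 453611) = (125330 + 186082/436923)/(-437236 - 453611) = (54759745672/436923)/(-890847) = (54759745672/436923)*(-1/890847) = -54759745672/389231543781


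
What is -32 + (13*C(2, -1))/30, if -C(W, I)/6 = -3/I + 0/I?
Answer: -199/5 ≈ -39.800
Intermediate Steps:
C(W, I) = 18/I (C(W, I) = -6*(-3/I + 0/I) = -6*(-3/I + 0) = -(-18)/I = 18/I)
-32 + (13*C(2, -1))/30 = -32 + (13*(18/(-1)))/30 = -32 + (13*(18*(-1)))*(1/30) = -32 + (13*(-18))*(1/30) = -32 - 234*1/30 = -32 - 39/5 = -199/5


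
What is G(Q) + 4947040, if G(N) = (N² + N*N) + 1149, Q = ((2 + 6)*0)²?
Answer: 4948189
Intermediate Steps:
Q = 0 (Q = (8*0)² = 0² = 0)
G(N) = 1149 + 2*N² (G(N) = (N² + N²) + 1149 = 2*N² + 1149 = 1149 + 2*N²)
G(Q) + 4947040 = (1149 + 2*0²) + 4947040 = (1149 + 2*0) + 4947040 = (1149 + 0) + 4947040 = 1149 + 4947040 = 4948189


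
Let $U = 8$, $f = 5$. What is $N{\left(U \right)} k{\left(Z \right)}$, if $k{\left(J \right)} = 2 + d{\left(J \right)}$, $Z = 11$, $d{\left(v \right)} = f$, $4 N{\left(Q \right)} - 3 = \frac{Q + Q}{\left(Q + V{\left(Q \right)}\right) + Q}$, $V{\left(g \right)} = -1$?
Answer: $\frac{427}{60} \approx 7.1167$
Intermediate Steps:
$N{\left(Q \right)} = \frac{3}{4} + \frac{Q}{2 \left(-1 + 2 Q\right)}$ ($N{\left(Q \right)} = \frac{3}{4} + \frac{\left(Q + Q\right) \frac{1}{\left(Q - 1\right) + Q}}{4} = \frac{3}{4} + \frac{2 Q \frac{1}{\left(-1 + Q\right) + Q}}{4} = \frac{3}{4} + \frac{2 Q \frac{1}{-1 + 2 Q}}{4} = \frac{3}{4} + \frac{Q}{2 \left(-1 + 2 Q\right)}$)
$d{\left(v \right)} = 5$
$k{\left(J \right)} = 7$ ($k{\left(J \right)} = 2 + 5 = 7$)
$N{\left(U \right)} k{\left(Z \right)} = \frac{-3 + 8 \cdot 8}{4 \left(-1 + 2 \cdot 8\right)} 7 = \frac{-3 + 64}{4 \left(-1 + 16\right)} 7 = \frac{1}{4} \cdot \frac{1}{15} \cdot 61 \cdot 7 = \frac{61}{60} \cdot 7 = \frac{427}{60}$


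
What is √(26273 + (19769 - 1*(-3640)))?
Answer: √49682 ≈ 222.89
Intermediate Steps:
√(26273 + (19769 - 1*(-3640))) = √(26273 + (19769 + 3640)) = √(26273 + 23409) = √49682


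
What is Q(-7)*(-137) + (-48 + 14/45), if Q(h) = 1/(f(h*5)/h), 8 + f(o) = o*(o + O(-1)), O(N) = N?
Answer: -2643637/56340 ≈ -46.923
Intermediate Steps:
f(o) = -8 + o*(-1 + o) (f(o) = -8 + o*(o - 1) = -8 + o*(-1 + o))
Q(h) = h/(-8 - 5*h + 25*h**2) (Q(h) = 1/((-8 + (h*5)**2 - h*5)/h) = 1/((-8 + (5*h)**2 - 5*h)/h) = 1/((-8 + 25*h**2 - 5*h)/h) = 1/((-8 - 5*h + 25*h**2)/h) = h/(-8 - 5*h + 25*h**2))
Q(-7)*(-137) + (-48 + 14/45) = -7/(-8 - 5*(-7) + 25*(-7)**2)*(-137) + (-48 + 14/45) = -7/(-8 + 35 + 25*49)*(-137) + (-48 + 14*(1/45)) = -7/(-8 + 35 + 1225)*(-137) + (-48 + 14/45) = -7/1252*(-137) - 2146/45 = 959/1252 - 2146/45 = -2643637/56340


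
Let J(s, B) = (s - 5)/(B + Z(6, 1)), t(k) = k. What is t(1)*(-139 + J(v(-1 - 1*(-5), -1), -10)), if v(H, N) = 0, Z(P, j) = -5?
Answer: -416/3 ≈ -138.67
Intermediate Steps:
J(s, B) = (-5 + s)/(-5 + B) (J(s, B) = (s - 5)/(B - 5) = (-5 + s)/(-5 + B))
t(1)*(-139 + J(v(-1 - 1*(-5), -1), -10)) = 1*(-139 + (-5 + 0)/(-5 - 10)) = 1*(-139 - 5/(-15)) = 1*(-139 - 1/15*(-5)) = 1*(-139 + ⅓) = 1*(-416/3) = -416/3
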